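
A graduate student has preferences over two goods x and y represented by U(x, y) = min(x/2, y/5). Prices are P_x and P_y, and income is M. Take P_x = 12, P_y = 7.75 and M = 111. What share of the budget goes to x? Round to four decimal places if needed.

share on x = 0.3825

Leontief preferences: the optimum is at the kink where x/2 = y/5, i.e. y = (5/2)·x.
Budget: P_x·x + P_y·(5/2)·x = M, so (2·P_x + 5·P_y)·x = 2·M.
Demand: x*(P_x,P_y,M) = 2·M/(2·P_x + 5·P_y), y* = 5·M/(2·P_x + 5·P_y).
Here 2·12 + 5·7.75 = 62.75, giving x* = 3.5378 and y* = 8.8446.
Expenditure on x: 12·3.5378 = 42.4542; share = 0.3825.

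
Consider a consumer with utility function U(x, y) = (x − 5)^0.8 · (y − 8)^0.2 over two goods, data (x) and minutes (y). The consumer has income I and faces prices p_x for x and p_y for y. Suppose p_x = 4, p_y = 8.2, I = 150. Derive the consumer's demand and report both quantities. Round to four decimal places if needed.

This is Cobb-Douglas in (x−5, y−8): tangency gives 0.8·p_y·(y−8) = 0.2·p_x·(x−5).
After buying the subsistence bundle (5, 8), a share 0.8 of the remaining income goes to x: x* = 5 + 0.8·(I − 5p_x − 8p_y)/p_x.
Discretionary income = 150 − 5·4 − 8·8.2 = 64.4; x* = 5 + 0.8·64.4/4 = 17.88; y* = 8 + 0.2·64.4/8.2 = 9.5707.

x* = 17.88, y* = 9.5707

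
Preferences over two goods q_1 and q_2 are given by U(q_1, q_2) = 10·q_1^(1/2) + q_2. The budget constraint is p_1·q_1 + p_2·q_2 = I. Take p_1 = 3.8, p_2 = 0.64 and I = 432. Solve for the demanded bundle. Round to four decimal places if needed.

Set MRS = p_1/p_2: 5·q_1^(−1/2) = p_1/p_2.
Thus q_1* = (5·p_2/p_1)² — independent of I — with the rest of income spent on q_2.
Plugging in: q_1* = (5·0.64/3.8)² = 0.7091, q_2* = 670.7895.

q_1* = 0.7091, q_2* = 670.7895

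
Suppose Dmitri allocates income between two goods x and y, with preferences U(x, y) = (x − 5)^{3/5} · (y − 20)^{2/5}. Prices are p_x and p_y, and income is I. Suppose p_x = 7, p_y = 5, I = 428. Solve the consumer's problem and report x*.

This is Cobb-Douglas in (x−5, y−20): tangency gives 0.6·p_y·(y−20) = 0.4·p_x·(x−5).
Substituting into the budget: x* = 5 + 0.6·(I − 5·p_x − 20·p_y)/p_x, and y* = 20 + 0.4·(…)/p_y.
Discretionary income = 428 − 5·7 − 20·5 = 293; x* = 5 + 0.6·293/7 = 30.1143.

x* = 30.1143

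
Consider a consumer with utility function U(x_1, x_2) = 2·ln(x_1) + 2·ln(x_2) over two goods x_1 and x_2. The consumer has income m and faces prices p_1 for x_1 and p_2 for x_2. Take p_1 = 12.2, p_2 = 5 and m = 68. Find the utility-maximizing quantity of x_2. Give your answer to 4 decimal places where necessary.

x_2* = 6.8

Demand: x_1*(p_1,p_2,m) = 0.5·m/p_1 and x_2* = 0.5·m/p_2.
At p_1=12.2, p_2=5, m=68: x_2* = 0.5·68/5 = 6.8.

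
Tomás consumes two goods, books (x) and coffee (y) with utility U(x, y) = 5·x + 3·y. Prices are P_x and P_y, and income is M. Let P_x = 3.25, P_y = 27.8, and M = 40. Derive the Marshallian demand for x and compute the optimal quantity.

x* = 12.3077

Perfect substitutes: compare marginal utility per dollar. 5/P_x vs 3/P_y → 1.5385 vs 0.1079.
x gives more utility per dollar, so spend all income on x: x* = M/P_x, y* = 0.
Numerically: x* = 12.3077, y* = 0.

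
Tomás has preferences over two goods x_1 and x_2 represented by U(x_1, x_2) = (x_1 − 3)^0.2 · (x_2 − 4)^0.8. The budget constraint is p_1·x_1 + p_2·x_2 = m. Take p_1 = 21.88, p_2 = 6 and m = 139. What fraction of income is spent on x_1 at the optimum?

This is Cobb-Douglas in (x_1−3, x_2−4): tangency gives 0.2·p_2·(x_2−4) = 0.8·p_1·(x_1−3).
After buying the subsistence bundle (3, 4), a share 0.2 of the remaining income goes to x_1: x_1* = 3 + 0.2·(m − 3p_1 − 4p_2)/p_1.
Discretionary income = 139 − 3·21.88 − 4·6 = 49.36; x_1* = 3 + 0.2·49.36/21.88 = 3.4512; x_2* = 4 + 0.8·49.36/6 = 10.5813.
Expenditure on x_1: 21.88·3.4512 = 75.512; share = 0.5433.

share on x_1 = 0.5433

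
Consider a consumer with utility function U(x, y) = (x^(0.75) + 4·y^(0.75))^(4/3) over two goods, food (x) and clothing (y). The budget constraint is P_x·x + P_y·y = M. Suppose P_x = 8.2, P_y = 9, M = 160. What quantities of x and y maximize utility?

Numerically y/x = 176.410868, so x* = 160/(8.2 + 9·176.410868) = 0.1003 and y* = 176.410868·0.1003 = 17.6864.

x* = 0.1003, y* = 17.6864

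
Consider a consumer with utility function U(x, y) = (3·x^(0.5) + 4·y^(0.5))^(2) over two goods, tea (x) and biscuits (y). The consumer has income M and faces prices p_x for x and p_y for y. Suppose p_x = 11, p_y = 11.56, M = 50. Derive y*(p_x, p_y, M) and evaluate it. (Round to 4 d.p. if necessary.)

MU_x ∝ 3·x^(-0.5), MU_y ∝ 4·y^(-0.5), so MRS = (3/4)·(y/x)^(0.5) = p_x/p_y.
Solve for the ratio: y/x = [(4/3)·p_x/p_y]^(2).
Substitute y = (y/x)·x into the budget: x* = M/(p_x + p_y·(y/x)).
Numerically y/x = 1.609708, so x* = 50/(11 + 11.56·1.609708) = 1.6887 and y* = 1.609708·1.6887 = 2.7183.

y* = 2.7183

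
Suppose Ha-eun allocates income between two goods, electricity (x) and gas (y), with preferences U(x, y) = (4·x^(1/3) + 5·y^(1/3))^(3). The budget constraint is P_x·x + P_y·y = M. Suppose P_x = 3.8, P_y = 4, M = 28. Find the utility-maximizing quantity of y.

Substitute y = (y/x)·x into the budget: x* = M/(P_x + P_y·(y/x)).
Numerically y/x = 1.294048, so x* = 28/(3.8 + 4·1.294048) = 3.1194 and y* = 1.294048·3.1194 = 4.0366.

y* = 4.0366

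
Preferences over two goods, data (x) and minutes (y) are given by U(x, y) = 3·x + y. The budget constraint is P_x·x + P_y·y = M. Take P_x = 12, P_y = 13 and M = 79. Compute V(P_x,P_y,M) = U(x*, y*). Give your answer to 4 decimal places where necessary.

V = 19.75

Perfect substitutes: compare marginal utility per dollar. 3/P_x vs 1/P_y → 0.25 vs 0.0769.
x gives more utility per dollar, so spend all income on x: x* = M/P_x, y* = 0.
Numerically: x* = 6.5833, y* = 0.
Utility at the optimum: U(6.5833, 0) = 19.75.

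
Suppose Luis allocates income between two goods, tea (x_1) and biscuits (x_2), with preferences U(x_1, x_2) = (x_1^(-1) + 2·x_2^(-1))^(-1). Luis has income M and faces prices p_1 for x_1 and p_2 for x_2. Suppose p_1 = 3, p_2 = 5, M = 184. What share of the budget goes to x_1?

Substitute x_2 = (x_2/x_1)·x_1 into the budget: x_1* = M/(p_1 + p_2·(x_2/x_1)).
Numerically x_2/x_1 = 1.095445, so x_1* = 184/(3 + 5·1.095445) = 21.7052 and x_2* = 1.095445·21.7052 = 23.7769.
Expenditure on x_1: 3·21.7052 = 65.1156; share = 0.3539.

share on x_1 = 0.3539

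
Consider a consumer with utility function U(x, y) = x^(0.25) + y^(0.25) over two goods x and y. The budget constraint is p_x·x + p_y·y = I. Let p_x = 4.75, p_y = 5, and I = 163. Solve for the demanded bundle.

x* = 17.3046, y* = 16.1607

Numerically y/x = 0.933895, so x* = 163/(4.75 + 5·0.933895) = 17.3046 and y* = 0.933895·17.3046 = 16.1607.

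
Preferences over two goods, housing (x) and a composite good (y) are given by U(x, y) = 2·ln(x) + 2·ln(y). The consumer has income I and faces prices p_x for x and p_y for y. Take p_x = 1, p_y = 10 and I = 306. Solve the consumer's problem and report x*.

The MRS is y/x. Set MRS = p_x/p_y.
So 2·p_y·y = 2·p_x·x; combined with the budget, a share 0.5 of income goes to x.
Demand: x*(p_x,p_y,I) = 0.5·I/p_x and y* = 0.5·I/p_y.
At p_x=1, p_y=10, I=306: x* = 0.5·306/1 = 153.

x* = 153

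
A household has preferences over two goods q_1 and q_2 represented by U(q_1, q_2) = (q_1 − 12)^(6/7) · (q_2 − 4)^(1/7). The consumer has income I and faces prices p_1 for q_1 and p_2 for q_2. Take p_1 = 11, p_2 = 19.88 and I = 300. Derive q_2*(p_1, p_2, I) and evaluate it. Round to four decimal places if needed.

Let q_1' = q_1−12, q_2' = q_2−4. MRS = 6·q_2'/q_1' = p_1/p_2.
Substituting into the budget: q_1* = 12 + 6/7·(I − 12·p_1 − 4·p_2)/p_1, and q_2* = 4 + 1/7·(…)/p_2.
Discretionary income = 300 − 12·11 − 4·19.88 = 88.48; q_2* = 4 + 1/7·88.48/19.88 = 4.6358.

q_2* = 4.6358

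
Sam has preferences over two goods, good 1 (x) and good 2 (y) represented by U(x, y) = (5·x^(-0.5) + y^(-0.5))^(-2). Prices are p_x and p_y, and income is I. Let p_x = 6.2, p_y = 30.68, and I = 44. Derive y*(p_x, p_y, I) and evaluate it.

MRS = MU_x/MU_y = 5·(y/x)^(1.5). Set equal to p_x/p_y.
Solve for the ratio: y/x = [(1/5)·p_x/p_y]^(2/3).
With the ratio pinned down, the budget gives x* = I/(p_x + p_y·(y/x)) and y* = (y/x)·x*.
Numerically y/x = 0.117773, so x* = 44/(6.2 + 30.68·0.117773) = 4.4837 and y* = 0.117773·4.4837 = 0.5281.

y* = 0.5281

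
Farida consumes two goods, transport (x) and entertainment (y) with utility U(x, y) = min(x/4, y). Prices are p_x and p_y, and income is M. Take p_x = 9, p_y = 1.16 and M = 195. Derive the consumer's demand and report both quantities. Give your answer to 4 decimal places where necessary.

x* = 20.9903, y* = 5.2476

With perfect complements, no substitution: consume in ratio x:y = 4:1.
Budget: p_x·x + p_y·(1/4)·x = M, so (4·p_x + p_y)·x = 4·M.
Demand: x*(p_x,p_y,M) = 4·M/(4·p_x + p_y), y* = M/(4·p_x + p_y).
Here 4·9 + 1.16 = 37.16, giving x* = 20.9903 and y* = 5.2476.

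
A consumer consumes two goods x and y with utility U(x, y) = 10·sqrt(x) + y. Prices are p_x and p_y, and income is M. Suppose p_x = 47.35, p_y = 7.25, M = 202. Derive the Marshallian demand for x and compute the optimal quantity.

x* = 0.5861

Utility is quasi-linear in y; the FOC for x is 5/√x = p_x/p_y.
Thus x* = (5·p_y/p_x)² — independent of M — with the rest of income spent on y.
Plugging in: x* = (5·7.25/47.35)² = 0.5861.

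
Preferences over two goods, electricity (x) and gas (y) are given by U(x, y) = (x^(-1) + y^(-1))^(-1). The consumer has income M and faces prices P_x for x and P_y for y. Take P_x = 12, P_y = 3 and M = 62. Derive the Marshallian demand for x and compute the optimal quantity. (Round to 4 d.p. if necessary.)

From the CES first-order condition, (y/x)^(2) = P_x/P_y.
Hence y/x = (P_x/P_y)^(1/(2)), i.e. raised to the 0.5 power.
Substitute y = (y/x)·x into the budget: x* = M/(P_x + P_y·(y/x)).
Numerically y/x = 2, so x* = 62/(12 + 3·2) = 3.4444.

x* = 3.4444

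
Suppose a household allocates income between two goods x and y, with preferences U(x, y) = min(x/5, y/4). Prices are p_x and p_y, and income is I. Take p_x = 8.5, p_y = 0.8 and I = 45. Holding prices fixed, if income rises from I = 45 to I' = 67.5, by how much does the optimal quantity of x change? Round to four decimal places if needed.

Δx* = 2.4617

Leontief preferences: the optimum is at the kink where x/5 = y/4, i.e. y = (4/5)·x.
Budget: p_x·x + p_y·(4/5)·x = I, so (5·p_x + 4·p_y)·x = 5·I.
Demand: x*(p_x,p_y,I) = 5·I/(5·p_x + 4·p_y), y* = 4·I/(5·p_x + 4·p_y).
Here 5·8.5 + 4·0.8 = 45.7, giving x* = 4.9234.
At I' = 67.5: x* = 7.3851. Change: 7.3851 − 4.9234 = 2.4617.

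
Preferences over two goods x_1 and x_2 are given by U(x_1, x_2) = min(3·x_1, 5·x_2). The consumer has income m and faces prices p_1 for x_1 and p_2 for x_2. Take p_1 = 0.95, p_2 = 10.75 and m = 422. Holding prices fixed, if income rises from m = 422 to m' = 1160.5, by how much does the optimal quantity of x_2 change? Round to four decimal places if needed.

Δx_2* = 59.8784

Leontief preferences: the optimum is at the kink where x_1/5 = x_2/3, i.e. x_2 = (3/5)·x_1.
Budget: p_1·x_1 + p_2·(3/5)·x_1 = m, so (5·p_1 + 3·p_2)·x_1 = 5·m.
Demand: x_1*(p_1,p_2,m) = 5·m/(5·p_1 + 3·p_2), x_2* = 3·m/(5·p_1 + 3·p_2).
Here 5·0.95 + 3·10.75 = 37, giving x_2* = 34.2162.
At m' = 1160.5: x_2* = 94.0946. Change: 94.0946 − 34.2162 = 59.8784.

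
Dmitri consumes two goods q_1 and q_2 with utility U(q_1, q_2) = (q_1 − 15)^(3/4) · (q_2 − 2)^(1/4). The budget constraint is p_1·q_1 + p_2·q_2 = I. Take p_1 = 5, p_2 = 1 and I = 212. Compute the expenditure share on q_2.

share on q_2 = 0.1686

This is Cobb-Douglas in (q_1−15, q_2−2): tangency gives 0.75·p_2·(q_2−2) = 0.25·p_1·(q_1−15).
Substituting into the budget: q_1* = 15 + 0.75·(I − 15·p_1 − 2·p_2)/p_1, and q_2* = 2 + 0.25·(…)/p_2.
Discretionary income = 212 − 15·5 − 2·1 = 135; q_1* = 15 + 0.75·135/5 = 35.25; q_2* = 2 + 0.25·135/1 = 35.75.
Expenditure on q_2: 1·35.75 = 35.75; share = 0.1686.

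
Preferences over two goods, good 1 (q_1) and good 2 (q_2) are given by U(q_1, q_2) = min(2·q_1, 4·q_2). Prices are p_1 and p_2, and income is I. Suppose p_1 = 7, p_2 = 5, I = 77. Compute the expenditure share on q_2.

share on q_2 = 0.2632

Leontief preferences: the optimum is at the kink where q_1/4 = q_2/2, i.e. q_2 = (1/2)·q_1.
Budget: p_1·q_1 + p_2·(1/2)·q_1 = I, so (4·p_1 + 2·p_2)·q_1 = 4·I.
Demand: q_1*(p_1,p_2,I) = 4·I/(4·p_1 + 2·p_2), q_2* = 2·I/(4·p_1 + 2·p_2).
Here 4·7 + 2·5 = 38, giving q_1* = 8.1053 and q_2* = 4.0526.
Expenditure on q_2: 5·4.0526 = 20.2632; share = 0.2632.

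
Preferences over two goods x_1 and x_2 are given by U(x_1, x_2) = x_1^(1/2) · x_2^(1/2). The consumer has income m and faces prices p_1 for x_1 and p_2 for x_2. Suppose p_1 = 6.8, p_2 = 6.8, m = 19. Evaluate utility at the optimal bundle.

V = 1.3971

The MRS is x_2/x_1. Set MRS = p_1/p_2.
So 0.5·p_2·x_2 = 0.5·p_1·x_1; combined with the budget, a share 0.5 of income goes to x_1.
Demand: x_1*(p_1,p_2,m) = 0.5·m/p_1 and x_2* = 0.5·m/p_2.
At p_1=6.8, p_2=6.8, m=19: x_1* = 0.5·19/6.8 = 1.3971, x_2* = 1.3971.
Utility at the optimum: U(1.3971, 1.3971) = 1.3971.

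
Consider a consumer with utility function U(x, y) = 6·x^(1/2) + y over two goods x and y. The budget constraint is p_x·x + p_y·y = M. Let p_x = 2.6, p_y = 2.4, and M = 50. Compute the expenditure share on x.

Utility is quasi-linear in y; the FOC for x is 3/√x = p_x/p_y.
Solve: √x = 3·p_y/p_x, so x*(p_x,p_y) = (3·p_y/p_x)², and y* = (M − p_x·x*)/p_y.
Plugging in: x* = (3·2.4/2.6)² = 7.6686, y* = 12.5256.
Expenditure on x: 2.6·7.6686 = 19.9385; share = 0.3988.

share on x = 0.3988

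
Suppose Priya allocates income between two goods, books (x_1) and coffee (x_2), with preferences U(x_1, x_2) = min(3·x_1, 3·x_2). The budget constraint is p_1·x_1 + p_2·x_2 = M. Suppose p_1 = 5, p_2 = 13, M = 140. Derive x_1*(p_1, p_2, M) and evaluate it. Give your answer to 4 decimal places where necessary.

With perfect complements, no substitution: consume in ratio x_1:x_2 = 3:3.
Budget: p_1·x_1 + p_2·x_1 = M, so (3·p_1 + 3·p_2)·x_1 = 3·M.
Demand: x_1*(p_1,p_2,M) = 3·M/(3·p_1 + 3·p_2), x_2* = 3·M/(3·p_1 + 3·p_2).
Here 3·5 + 3·13 = 54, giving x_1* = 7.7778.

x_1* = 7.7778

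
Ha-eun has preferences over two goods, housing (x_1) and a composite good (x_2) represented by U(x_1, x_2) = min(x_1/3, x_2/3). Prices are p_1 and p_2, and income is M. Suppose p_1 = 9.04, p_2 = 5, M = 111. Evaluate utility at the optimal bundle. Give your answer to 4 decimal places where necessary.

V = 2.6353

With perfect complements, no substitution: consume in ratio x_1:x_2 = 3:3.
Budget: p_1·x_1 + p_2·x_1 = M, so (3·p_1 + 3·p_2)·x_1 = 3·M.
Demand: x_1*(p_1,p_2,M) = 3·M/(3·p_1 + 3·p_2), x_2* = 3·M/(3·p_1 + 3·p_2).
Here 3·9.04 + 3·5 = 42.12, giving x_1* = 7.906 and x_2* = 7.906.
Utility at the optimum: U(7.906, 7.906) = 2.6353.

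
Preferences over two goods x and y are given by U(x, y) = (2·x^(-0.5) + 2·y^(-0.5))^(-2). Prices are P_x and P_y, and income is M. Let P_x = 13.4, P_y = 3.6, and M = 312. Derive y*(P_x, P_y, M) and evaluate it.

y* = 33.99

MU_x ∝ 2·x^(-1.5), MU_y ∝ 2·y^(-1.5), so MRS = (y/x)^(1.5) = P_x/P_y.
Hence y/x = (P_x/P_y)^(1/(1.5)), i.e. raised to the 2/3 power.
Substitute y = (y/x)·x into the budget: x* = M/(P_x + P_y·(y/x)).
Numerically y/x = 2.401789, so x* = 312/(13.4 + 3.6·2.401789) = 14.1519 and y* = 2.401789·14.1519 = 33.99.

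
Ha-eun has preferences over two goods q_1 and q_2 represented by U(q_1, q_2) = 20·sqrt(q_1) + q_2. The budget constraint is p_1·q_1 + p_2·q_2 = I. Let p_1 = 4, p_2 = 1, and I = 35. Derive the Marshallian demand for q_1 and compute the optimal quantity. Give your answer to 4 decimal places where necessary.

q_1* = 6.25

Utility is quasi-linear in q_2; the FOC for q_1 is 10/√q_1 = p_1/p_2.
Solve: √q_1 = 10·p_2/p_1, so q_1*(p_1,p_2) = (10·p_2/p_1)², and q_2* = (I − p_1·q_1*)/p_2.
Plugging in: q_1* = (10·1/4)² = 6.25.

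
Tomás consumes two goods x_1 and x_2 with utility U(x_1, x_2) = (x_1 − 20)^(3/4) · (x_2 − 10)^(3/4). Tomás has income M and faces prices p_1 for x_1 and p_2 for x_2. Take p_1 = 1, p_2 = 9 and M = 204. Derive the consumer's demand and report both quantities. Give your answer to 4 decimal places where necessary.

MRS = (x_2−10)/(x_1−20). Tangency with p_1/p_2 gives x_2−10 = (p_1/p_2)·(x_1−20).
After buying the subsistence bundle (20, 10), a share 0.5 of the remaining income goes to x_1: x_1* = 20 + 0.5·(M − 20p_1 − 10p_2)/p_1.
Discretionary income = 204 − 20·1 − 10·9 = 94; x_1* = 20 + 0.5·94/1 = 67; x_2* = 10 + 0.5·94/9 = 15.2222.

x_1* = 67, x_2* = 15.2222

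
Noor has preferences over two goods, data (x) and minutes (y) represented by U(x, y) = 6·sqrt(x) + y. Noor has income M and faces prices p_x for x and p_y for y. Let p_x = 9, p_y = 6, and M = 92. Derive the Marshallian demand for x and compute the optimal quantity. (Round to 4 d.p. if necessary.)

MU_x = 3/√x, MU_y = 1. Tangency: 3/√x = p_x/p_y.
Thus x* = (3·p_y/p_x)² — independent of M — with the rest of income spent on y.
Plugging in: x* = (3·6/9)² = 4.

x* = 4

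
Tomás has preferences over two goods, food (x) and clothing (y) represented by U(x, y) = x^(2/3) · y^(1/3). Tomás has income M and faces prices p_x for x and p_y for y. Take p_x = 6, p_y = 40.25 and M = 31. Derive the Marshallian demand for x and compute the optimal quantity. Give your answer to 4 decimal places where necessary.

The MRS is 2·y/x. Set MRS = p_x/p_y.
So 2/3·p_y·y = 1/3·p_x·x; combined with the budget, a share 2/3 of income goes to x.
Demand: x*(p_x,p_y,M) = 2/3·M/p_x and y* = 1/3·M/p_y.
At p_x=6, p_y=40.25, M=31: x* = 2/3·31/6 = 3.4444.

x* = 3.4444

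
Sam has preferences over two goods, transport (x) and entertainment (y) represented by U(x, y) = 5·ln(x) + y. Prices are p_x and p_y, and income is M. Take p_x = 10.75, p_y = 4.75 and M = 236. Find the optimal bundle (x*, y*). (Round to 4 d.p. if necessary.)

MU_x = 5/x, MU_y = 1. Tangency: 5/x = p_x/p_y.
So x*(p_x,p_y) = 5·p_y/p_x, independent of income; and y* = (M − 5·p_y)/p_y.
At the given prices: x* = 5·4.75/10.75 = 2.2093, and y* = 44.6842.

x* = 2.2093, y* = 44.6842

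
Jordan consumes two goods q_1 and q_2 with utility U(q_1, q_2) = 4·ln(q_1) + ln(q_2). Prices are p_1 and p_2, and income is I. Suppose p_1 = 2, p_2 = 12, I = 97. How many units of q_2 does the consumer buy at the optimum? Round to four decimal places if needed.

Demand: q_1*(p_1,p_2,I) = 0.8·I/p_1 and q_2* = 0.2·I/p_2.
At p_1=2, p_2=12, I=97: q_2* = 0.2·97/12 = 1.6167.

q_2* = 1.6167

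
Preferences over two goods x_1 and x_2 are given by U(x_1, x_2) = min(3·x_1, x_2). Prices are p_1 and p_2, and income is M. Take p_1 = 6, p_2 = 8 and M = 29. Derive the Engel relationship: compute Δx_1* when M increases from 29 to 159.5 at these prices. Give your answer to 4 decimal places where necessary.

Leontief preferences: the optimum is at the kink where x_1/1 = x_2/3, i.e. x_2 = 3·x_1.
Budget: p_1·x_1 + p_2·3·x_1 = M, so (p_1 + 3·p_2)·x_1 = M.
Demand: x_1*(p_1,p_2,M) = M/(p_1 + 3·p_2), x_2* = 3·M/(p_1 + 3·p_2).
Here 6 + 3·8 = 30, giving x_1* = 0.9667.
At M' = 159.5: x_1* = 5.3167. Change: 5.3167 − 0.9667 = 4.35.

Δx_1* = 4.35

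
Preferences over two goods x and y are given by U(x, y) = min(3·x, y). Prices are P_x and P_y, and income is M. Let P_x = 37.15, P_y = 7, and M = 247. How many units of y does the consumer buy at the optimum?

Demand: x*(P_x,P_y,M) = M/(P_x + 3·P_y), y* = 3·M/(P_x + 3·P_y).
Here 37.15 + 3·7 = 58.15, giving y* = 12.7429.

y* = 12.7429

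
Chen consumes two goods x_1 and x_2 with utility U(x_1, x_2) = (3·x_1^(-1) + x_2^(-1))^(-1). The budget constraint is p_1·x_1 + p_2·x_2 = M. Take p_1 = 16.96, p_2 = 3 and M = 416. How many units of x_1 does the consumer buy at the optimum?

MRS = MU_x_1/MU_x_2 = 3·(x_2/x_1)^(2). Set equal to p_1/p_2.
Solve for the ratio: x_2/x_1 = [(1/3)·p_1/p_2]^(0.5).
Substitute x_2 = (x_2/x_1)·x_1 into the budget: x_1* = M/(p_1 + p_2·(x_2/x_1)).
Numerically x_2/x_1 = 1.372751, so x_1* = 416/(16.96 + 3·1.372751) = 19.736.

x_1* = 19.736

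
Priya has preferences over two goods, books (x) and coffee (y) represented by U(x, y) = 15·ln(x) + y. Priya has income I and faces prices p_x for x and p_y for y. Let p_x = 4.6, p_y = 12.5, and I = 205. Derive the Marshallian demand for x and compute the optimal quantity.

x* = 40.7609

MU_x = 15/x, MU_y = 1. Tangency: 15/x = p_x/p_y.
So x*(p_x,p_y) = 15·p_y/p_x, independent of income; and y* = (I − 15·p_y)/p_y.
At the given prices: x* = 15·12.5/4.6 = 40.7609.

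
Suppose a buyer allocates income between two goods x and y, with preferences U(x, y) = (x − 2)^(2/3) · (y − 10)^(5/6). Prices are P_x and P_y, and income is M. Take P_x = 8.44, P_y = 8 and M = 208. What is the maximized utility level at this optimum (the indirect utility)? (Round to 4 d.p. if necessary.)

V = 17.8253

This is Cobb-Douglas in (x−2, y−10): tangency gives 2/3·P_y·(y−10) = 5/6·P_x·(x−2).
Substituting into the budget: x* = 2 + 4/9·(M − 2·P_x − 10·P_y)/P_x, and y* = 10 + 5/9·(…)/P_y.
Discretionary income = 208 − 2·8.44 − 10·8 = 111.12; x* = 2 + 4/9·111.12/8.44 = 7.8515; y* = 10 + 5/9·111.12/8 = 17.7167.
Utility at the optimum: U(7.8515, 17.7167) = 17.8253.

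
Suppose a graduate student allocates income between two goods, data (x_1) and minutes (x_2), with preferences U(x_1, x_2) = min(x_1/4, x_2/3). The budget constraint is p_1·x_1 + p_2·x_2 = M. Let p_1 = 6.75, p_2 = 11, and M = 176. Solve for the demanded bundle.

Leontief preferences: the optimum is at the kink where x_1/4 = x_2/3, i.e. x_2 = (3/4)·x_1.
Budget: p_1·x_1 + p_2·(3/4)·x_1 = M, so (4·p_1 + 3·p_2)·x_1 = 4·M.
Demand: x_1*(p_1,p_2,M) = 4·M/(4·p_1 + 3·p_2), x_2* = 3·M/(4·p_1 + 3·p_2).
Here 4·6.75 + 3·11 = 60, giving x_1* = 11.7333 and x_2* = 8.8.

x_1* = 11.7333, x_2* = 8.8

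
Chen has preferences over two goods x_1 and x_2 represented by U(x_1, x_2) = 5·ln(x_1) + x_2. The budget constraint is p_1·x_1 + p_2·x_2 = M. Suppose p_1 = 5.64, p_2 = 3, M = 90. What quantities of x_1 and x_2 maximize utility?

Set MRS = p_1/p_2: (5/x_1)/1 = p_1/p_2.
So x_1*(p_1,p_2) = 5·p_2/p_1, independent of income; and x_2* = (M − 5·p_2)/p_2.
At the given prices: x_1* = 5·3/5.64 = 2.6596, and x_2* = 25.

x_1* = 2.6596, x_2* = 25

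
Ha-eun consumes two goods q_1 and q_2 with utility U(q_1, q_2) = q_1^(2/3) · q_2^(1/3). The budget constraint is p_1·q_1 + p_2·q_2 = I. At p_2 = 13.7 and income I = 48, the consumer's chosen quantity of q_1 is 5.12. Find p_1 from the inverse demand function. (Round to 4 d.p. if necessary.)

The MRS is 2·q_2/q_1. Set MRS = p_1/p_2.
Rearranging, p_2·q_2 = (1/2)·p_1·q_1. Substituting into the budget gives p_1·q_1·(1 + (1/2)) = I.
Demand: q_1*(p_1,p_2,I) = 2/3·I/p_1 and q_2* = 1/3·I/p_2.
Set q_1* = 5.12 in the demand function and solve for p_1: p_1 = 6.25.

p_1 = 6.25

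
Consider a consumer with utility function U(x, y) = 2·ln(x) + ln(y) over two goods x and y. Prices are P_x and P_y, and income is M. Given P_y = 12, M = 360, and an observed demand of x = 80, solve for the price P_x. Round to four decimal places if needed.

P_x = 3

Tangency: MRS = 2·y/x = P_x/P_y.
So 2·P_y·y = P_x·x; combined with the budget, a share 2/3 of income goes to x.
Demand: x*(P_x,P_y,M) = 2/3·M/P_x and y* = 1/3·M/P_y.
Set x* = 80 in the demand function and solve for P_x: P_x = 3.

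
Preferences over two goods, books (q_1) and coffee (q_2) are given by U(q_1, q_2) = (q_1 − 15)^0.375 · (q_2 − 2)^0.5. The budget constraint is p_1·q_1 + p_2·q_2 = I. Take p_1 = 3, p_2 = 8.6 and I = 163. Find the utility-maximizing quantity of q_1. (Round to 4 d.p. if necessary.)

Let q_1' = q_1−15, q_2' = q_2−2. MRS = (3/4)·q_2'/q_1' = p_1/p_2.
After buying the subsistence bundle (15, 2), a share 3/7 of the remaining income goes to q_1: q_1* = 15 + 3/7·(I − 15p_1 − 2p_2)/p_1.
Discretionary income = 163 − 15·3 − 2·8.6 = 100.8; q_1* = 15 + 3/7·100.8/3 = 29.4.

q_1* = 29.4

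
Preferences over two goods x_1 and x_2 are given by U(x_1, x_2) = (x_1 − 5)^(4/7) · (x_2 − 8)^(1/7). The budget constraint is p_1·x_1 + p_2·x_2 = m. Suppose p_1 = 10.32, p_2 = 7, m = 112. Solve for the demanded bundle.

x_1* = 5.3411, x_2* = 8.1257

Let x_1' = x_1−5, x_2' = x_2−8. MRS = 4·x_2'/x_1' = p_1/p_2.
Substituting into the budget: x_1* = 5 + 0.8·(m − 5·p_1 − 8·p_2)/p_1, and x_2* = 8 + 0.2·(…)/p_2.
Discretionary income = 112 − 5·10.32 − 8·7 = 4.4; x_1* = 5 + 0.8·4.4/10.32 = 5.3411; x_2* = 8 + 0.2·4.4/7 = 8.1257.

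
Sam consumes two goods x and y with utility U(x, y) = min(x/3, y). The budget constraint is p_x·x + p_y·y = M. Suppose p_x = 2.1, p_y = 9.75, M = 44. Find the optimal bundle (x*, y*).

With perfect complements, no substitution: consume in ratio x:y = 3:1.
Budget: p_x·x + p_y·(1/3)·x = M, so (3·p_x + p_y)·x = 3·M.
Demand: x*(p_x,p_y,M) = 3·M/(3·p_x + p_y), y* = M/(3·p_x + p_y).
Here 3·2.1 + 9.75 = 16.05, giving x* = 8.2243 and y* = 2.7414.

x* = 8.2243, y* = 2.7414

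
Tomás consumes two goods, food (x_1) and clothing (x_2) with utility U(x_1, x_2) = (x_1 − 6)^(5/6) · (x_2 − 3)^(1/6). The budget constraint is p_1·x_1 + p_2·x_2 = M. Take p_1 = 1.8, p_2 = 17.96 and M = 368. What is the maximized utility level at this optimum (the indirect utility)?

MRS = 5·(x_2−3)/(x_1−6). Tangency with p_1/p_2 gives x_2−3 = (1/5)·(p_1/p_2)·(x_1−6).
Substituting into the budget: x_1* = 6 + 5/6·(M − 6·p_1 − 3·p_2)/p_1, and x_2* = 3 + 1/6·(…)/p_2.
Discretionary income = 368 − 6·1.8 − 3·17.96 = 303.32; x_1* = 6 + 5/6·303.32/1.8 = 146.4259; x_2* = 3 + 1/6·303.32/17.96 = 5.8148.
Utility at the optimum: U(146.4259, 5.8148) = 73.1891.

V = 73.1891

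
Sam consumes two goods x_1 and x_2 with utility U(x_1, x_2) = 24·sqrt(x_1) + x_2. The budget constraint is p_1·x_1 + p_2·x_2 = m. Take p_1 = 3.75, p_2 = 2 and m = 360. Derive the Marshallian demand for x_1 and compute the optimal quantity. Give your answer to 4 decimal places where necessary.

Utility is quasi-linear in x_2; the FOC for x_1 is 12/√x_1 = p_1/p_2.
Thus x_1* = (12·p_2/p_1)² — independent of m — with the rest of income spent on x_2.
Plugging in: x_1* = (12·2/3.75)² = 40.96.

x_1* = 40.96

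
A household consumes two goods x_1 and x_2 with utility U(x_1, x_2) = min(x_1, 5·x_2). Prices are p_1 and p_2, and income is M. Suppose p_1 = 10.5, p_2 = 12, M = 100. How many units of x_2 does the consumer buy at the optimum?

x_2* = 1.5504

Here 5·10.5 + 12 = 64.5, giving x_2* = 1.5504.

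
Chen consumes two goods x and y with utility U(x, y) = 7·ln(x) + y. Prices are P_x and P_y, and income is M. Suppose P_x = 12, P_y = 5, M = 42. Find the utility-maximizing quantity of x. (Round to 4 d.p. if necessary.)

MU_x = 7/x, MU_y = 1. Tangency: 7/x = P_x/P_y.
So x*(P_x,P_y) = 7·P_y/P_x, independent of income; and y* = (M − 7·P_y)/P_y.
At the given prices: x* = 7·5/12 = 2.9167.

x* = 2.9167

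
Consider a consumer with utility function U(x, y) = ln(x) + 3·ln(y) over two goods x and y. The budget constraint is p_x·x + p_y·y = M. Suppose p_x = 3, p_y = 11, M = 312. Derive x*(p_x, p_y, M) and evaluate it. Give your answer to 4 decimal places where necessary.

MU_x/MU_y = (y)/(3·x); tangency sets this equal to p_x/p_y.
Rearranging, p_y·y = 3·p_x·x. Substituting into the budget gives p_x·x·(1 + 3) = M.
Demand: x*(p_x,p_y,M) = 0.25·M/p_x and y* = 0.75·M/p_y.
At p_x=3, p_y=11, M=312: x* = 0.25·312/3 = 26.

x* = 26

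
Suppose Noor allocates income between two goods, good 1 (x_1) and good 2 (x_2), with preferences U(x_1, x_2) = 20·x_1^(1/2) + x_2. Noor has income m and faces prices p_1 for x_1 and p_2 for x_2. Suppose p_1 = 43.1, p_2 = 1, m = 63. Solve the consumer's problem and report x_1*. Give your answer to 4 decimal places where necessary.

x_1* = 0.0538

Set MRS = p_1/p_2: 10·x_1^(−1/2) = p_1/p_2.
Thus x_1* = (10·p_2/p_1)² — independent of m — with the rest of income spent on x_2.
Plugging in: x_1* = (10·1/43.1)² = 0.0538.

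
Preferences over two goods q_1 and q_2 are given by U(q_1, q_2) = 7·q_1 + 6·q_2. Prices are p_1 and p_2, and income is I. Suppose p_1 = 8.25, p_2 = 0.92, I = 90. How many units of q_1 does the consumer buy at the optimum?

Linear utility — the consumer picks whichever good has higher MU/price: 7/8.25 = 0.8485 vs 6/0.92 = 6.5217.
q_2 gives more utility per dollar, so spend all income on q_2: q_2* = I/p_2, q_1* = 0.
Numerically: q_1* = 0, q_2* = 97.8261.

q_1* = 0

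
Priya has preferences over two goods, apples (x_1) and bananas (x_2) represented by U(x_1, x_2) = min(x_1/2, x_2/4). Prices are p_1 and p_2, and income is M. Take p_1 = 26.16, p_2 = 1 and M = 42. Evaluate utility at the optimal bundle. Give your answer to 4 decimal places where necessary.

With perfect complements, no substitution: consume in ratio x_1:x_2 = 2:4.
Budget: p_1·x_1 + p_2·2·x_1 = M, so (2·p_1 + 4·p_2)·x_1 = 2·M.
Demand: x_1*(p_1,p_2,M) = 2·M/(2·p_1 + 4·p_2), x_2* = 4·M/(2·p_1 + 4·p_2).
Here 2·26.16 + 4·1 = 56.32, giving x_1* = 1.4915 and x_2* = 2.983.
Utility at the optimum: U(1.4915, 2.983) = 0.7457.

V = 0.7457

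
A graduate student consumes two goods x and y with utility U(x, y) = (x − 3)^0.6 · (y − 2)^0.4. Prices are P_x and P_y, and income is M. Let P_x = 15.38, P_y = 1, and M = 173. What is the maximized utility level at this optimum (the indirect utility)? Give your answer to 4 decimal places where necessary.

V = 12.3585

After buying the subsistence bundle (3, 2), a share 0.6 of the remaining income goes to x: x* = 3 + 0.6·(M − 3P_x − 2P_y)/P_x.
Discretionary income = 173 − 3·15.38 − 2·1 = 124.86; x* = 3 + 0.6·124.86/15.38 = 7.871; y* = 2 + 0.4·124.86/1 = 51.944.
Utility at the optimum: U(7.871, 51.944) = 12.3585.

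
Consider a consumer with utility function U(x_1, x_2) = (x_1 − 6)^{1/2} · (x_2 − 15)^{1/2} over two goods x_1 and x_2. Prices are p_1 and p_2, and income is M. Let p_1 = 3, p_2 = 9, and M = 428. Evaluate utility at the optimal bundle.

MRS = (x_2−15)/(x_1−6). Tangency with p_1/p_2 gives x_2−15 = (p_1/p_2)·(x_1−6).
After buying the subsistence bundle (6, 15), a share 0.5 of the remaining income goes to x_1: x_1* = 6 + 0.5·(M − 6p_1 − 15p_2)/p_1.
Discretionary income = 428 − 6·3 − 15·9 = 275; x_1* = 6 + 0.5·275/3 = 51.8333; x_2* = 15 + 0.5·275/9 = 30.2778.
Utility at the optimum: U(51.8333, 30.2778) = 26.4619.

V = 26.4619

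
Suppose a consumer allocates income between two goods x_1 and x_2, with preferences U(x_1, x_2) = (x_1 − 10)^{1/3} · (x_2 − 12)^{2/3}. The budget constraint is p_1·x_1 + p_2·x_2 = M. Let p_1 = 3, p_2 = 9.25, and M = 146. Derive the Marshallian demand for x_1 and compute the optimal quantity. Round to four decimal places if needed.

Let x_1' = x_1−10, x_2' = x_2−12. MRS = (1/2)·x_2'/x_1' = p_1/p_2.
After buying the subsistence bundle (10, 12), a share 1/3 of the remaining income goes to x_1: x_1* = 10 + 1/3·(M − 10p_1 − 12p_2)/p_1.
Discretionary income = 146 − 10·3 − 12·9.25 = 5; x_1* = 10 + 1/3·5/3 = 10.5556.

x_1* = 10.5556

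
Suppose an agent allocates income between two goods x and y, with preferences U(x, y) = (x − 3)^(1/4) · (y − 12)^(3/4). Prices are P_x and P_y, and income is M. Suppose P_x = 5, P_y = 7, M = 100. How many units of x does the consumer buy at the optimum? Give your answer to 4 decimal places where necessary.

Let x' = x−3, y' = y−12. MRS = (1/3)·y'/x' = P_x/P_y.
Substituting into the budget: x* = 3 + 0.25·(M − 3·P_x − 12·P_y)/P_x, and y* = 12 + 0.75·(…)/P_y.
Discretionary income = 100 − 3·5 − 12·7 = 1; x* = 3 + 0.25·1/5 = 3.05.

x* = 3.05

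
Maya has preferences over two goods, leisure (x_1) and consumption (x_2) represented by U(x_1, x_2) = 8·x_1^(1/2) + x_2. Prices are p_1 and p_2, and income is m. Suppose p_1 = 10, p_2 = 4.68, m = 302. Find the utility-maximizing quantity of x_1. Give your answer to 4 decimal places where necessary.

x_1* = 3.5044

Set MRS = p_1/p_2: 4·x_1^(−1/2) = p_1/p_2.
Thus x_1* = (4·p_2/p_1)² — independent of m — with the rest of income spent on x_2.
Plugging in: x_1* = (4·4.68/10)² = 3.5044.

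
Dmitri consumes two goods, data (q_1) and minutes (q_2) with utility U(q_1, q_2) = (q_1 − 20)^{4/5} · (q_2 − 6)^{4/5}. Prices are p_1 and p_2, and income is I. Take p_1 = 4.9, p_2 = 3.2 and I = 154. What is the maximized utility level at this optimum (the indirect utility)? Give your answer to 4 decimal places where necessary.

MRS = (q_2−6)/(q_1−20). Tangency with p_1/p_2 gives q_2−6 = (p_1/p_2)·(q_1−20).
After buying the subsistence bundle (20, 6), a share 0.5 of the remaining income goes to q_1: q_1* = 20 + 0.5·(I − 20p_1 − 6p_2)/p_1.
Discretionary income = 154 − 20·4.9 − 6·3.2 = 36.8; q_1* = 20 + 0.5·36.8/4.9 = 23.7551; q_2* = 6 + 0.5·36.8/3.2 = 11.75.
Utility at the optimum: U(23.7551, 11.75) = 11.6797.

V = 11.6797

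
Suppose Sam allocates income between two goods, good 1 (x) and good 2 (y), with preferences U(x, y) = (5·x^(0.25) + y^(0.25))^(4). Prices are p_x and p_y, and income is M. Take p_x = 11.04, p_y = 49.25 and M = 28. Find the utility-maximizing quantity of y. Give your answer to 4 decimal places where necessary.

MRS = MU_x/MU_y = 5·(y/x)^(0.75). Set equal to p_x/p_y.
Hence y/x = ((1/5)·p_x/p_y)^(1/(0.75)), i.e. raised to the 4/3 power.
With the ratio pinned down, the budget gives x* = M/(p_x + p_y·(y/x)) and y* = (y/x)·x*.
Numerically y/x = 0.015927, so x* = 28/(11.04 + 49.25·0.015927) = 2.368 and y* = 0.015927·2.368 = 0.0377.

y* = 0.0377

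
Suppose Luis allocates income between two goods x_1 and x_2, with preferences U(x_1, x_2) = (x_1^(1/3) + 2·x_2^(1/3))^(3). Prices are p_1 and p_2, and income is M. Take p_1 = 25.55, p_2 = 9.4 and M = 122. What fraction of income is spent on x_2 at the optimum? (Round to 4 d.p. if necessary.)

share on x_2 = 0.8234

MRS = MU_x_1/MU_x_2 = (1/2)·(x_2/x_1)^(2/3). Set equal to p_1/p_2.
Solve for the ratio: x_2/x_1 = [2·p_1/p_2]^(1.5).
With the ratio pinned down, the budget gives x_1* = M/(p_1 + p_2·(x_2/x_1)) and x_2* = (x_2/x_1)·x_1*.
Numerically x_2/x_1 = 12.674755, so x_1* = 122/(25.55 + 9.4·12.674755) = 0.8432 and x_2* = 12.674755·0.8432 = 10.6869.
Expenditure on x_2: 9.4·10.6869 = 100.4571; share = 0.8234.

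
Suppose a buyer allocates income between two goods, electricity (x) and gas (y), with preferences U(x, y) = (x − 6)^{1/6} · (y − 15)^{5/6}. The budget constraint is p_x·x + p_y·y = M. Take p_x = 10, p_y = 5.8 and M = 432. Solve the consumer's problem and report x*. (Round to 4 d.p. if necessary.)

MRS = (1/5)·(y−15)/(x−6). Tangency with p_x/p_y gives y−15 = 5·(p_x/p_y)·(x−6).
Substituting into the budget: x* = 6 + 1/6·(M − 6·p_x − 15·p_y)/p_x, and y* = 15 + 5/6·(…)/p_y.
Discretionary income = 432 − 6·10 − 15·5.8 = 285; x* = 6 + 1/6·285/10 = 10.75.

x* = 10.75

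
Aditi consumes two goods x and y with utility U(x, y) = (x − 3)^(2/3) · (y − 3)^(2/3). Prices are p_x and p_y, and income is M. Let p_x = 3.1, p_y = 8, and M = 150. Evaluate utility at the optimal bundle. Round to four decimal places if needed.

V = 26.6126

Let x' = x−3, y' = y−3. MRS = y'/x' = p_x/p_y.
Substituting into the budget: x* = 3 + 0.5·(M − 3·p_x − 3·p_y)/p_x, and y* = 3 + 0.5·(…)/p_y.
Discretionary income = 150 − 3·3.1 − 3·8 = 116.7; x* = 3 + 0.5·116.7/3.1 = 21.8226; y* = 3 + 0.5·116.7/8 = 10.2937.
Utility at the optimum: U(21.8226, 10.2937) = 26.6126.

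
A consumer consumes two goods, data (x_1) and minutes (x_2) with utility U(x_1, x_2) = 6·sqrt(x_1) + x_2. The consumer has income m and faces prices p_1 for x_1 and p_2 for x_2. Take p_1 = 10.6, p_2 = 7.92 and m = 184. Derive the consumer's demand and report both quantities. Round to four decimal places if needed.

Set MRS = p_1/p_2: 3·x_1^(−1/2) = p_1/p_2.
Solve: √x_1 = 3·p_2/p_1, so x_1*(p_1,p_2) = (3·p_2/p_1)², and x_2* = (m − p_1·x_1*)/p_2.
Plugging in: x_1* = (3·7.92/10.6)² = 5.0244, x_2* = 16.5078.

x_1* = 5.0244, x_2* = 16.5078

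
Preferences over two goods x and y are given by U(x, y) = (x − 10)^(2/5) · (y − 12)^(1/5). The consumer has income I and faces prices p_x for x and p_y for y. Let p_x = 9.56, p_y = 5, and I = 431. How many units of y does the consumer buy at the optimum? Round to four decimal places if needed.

y* = 30.36

This is Cobb-Douglas in (x−10, y−12): tangency gives 0.4·p_y·(y−12) = 0.2·p_x·(x−10).
Substituting into the budget: x* = 10 + 2/3·(I − 10·p_x − 12·p_y)/p_x, and y* = 12 + 1/3·(…)/p_y.
Discretionary income = 431 − 10·9.56 − 12·5 = 275.4; y* = 12 + 1/3·275.4/5 = 30.36.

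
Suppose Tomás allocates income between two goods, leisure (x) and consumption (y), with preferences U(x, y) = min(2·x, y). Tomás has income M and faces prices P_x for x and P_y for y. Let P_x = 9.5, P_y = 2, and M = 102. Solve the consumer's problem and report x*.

x* = 7.5556

Leontief preferences: the optimum is at the kink where x/1 = y/2, i.e. y = 2·x.
Budget: P_x·x + P_y·2·x = M, so (P_x + 2·P_y)·x = M.
Demand: x*(P_x,P_y,M) = M/(P_x + 2·P_y), y* = 2·M/(P_x + 2·P_y).
Here 9.5 + 2·2 = 13.5, giving x* = 7.5556.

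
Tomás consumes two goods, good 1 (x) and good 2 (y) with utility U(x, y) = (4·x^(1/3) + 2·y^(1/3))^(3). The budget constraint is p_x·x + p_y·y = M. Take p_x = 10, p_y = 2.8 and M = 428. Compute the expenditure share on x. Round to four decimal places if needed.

MU_x ∝ 4·x^(-2/3), MU_y ∝ 2·y^(-2/3), so MRS = 2·(y/x)^(2/3) = p_x/p_y.
Hence y/x = ((1/2)·p_x/p_y)^(1/(2/3)), i.e. raised to the 1.5 power.
With the ratio pinned down, the budget gives x* = M/(p_x + p_y·(y/x)) and y* = (y/x)·x*.
Numerically y/x = 2.386261, so x* = 428/(10 + 2.8·2.386261) = 25.6571 and y* = 2.386261·25.6571 = 61.2246.
Expenditure on x: 10·25.6571 = 256.5712; share = 0.5995.

share on x = 0.5995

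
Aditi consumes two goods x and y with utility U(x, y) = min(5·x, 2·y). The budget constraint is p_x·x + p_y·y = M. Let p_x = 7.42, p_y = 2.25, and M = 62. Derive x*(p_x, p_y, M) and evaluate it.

x* = 4.7528

With perfect complements, no substitution: consume in ratio x:y = 2:5.
Budget: p_x·x + p_y·(5/2)·x = M, so (2·p_x + 5·p_y)·x = 2·M.
Demand: x*(p_x,p_y,M) = 2·M/(2·p_x + 5·p_y), y* = 5·M/(2·p_x + 5·p_y).
Here 2·7.42 + 5·2.25 = 26.09, giving x* = 4.7528.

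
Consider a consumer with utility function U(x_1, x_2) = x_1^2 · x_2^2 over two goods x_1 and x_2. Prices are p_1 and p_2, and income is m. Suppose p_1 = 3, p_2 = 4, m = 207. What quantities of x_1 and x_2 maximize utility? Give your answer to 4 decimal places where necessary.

The MRS is x_2/x_1. Set MRS = p_1/p_2.
So 2·p_2·x_2 = 2·p_1·x_1; combined with the budget, a share 0.5 of income goes to x_1.
Demand: x_1*(p_1,p_2,m) = 0.5·m/p_1 and x_2* = 0.5·m/p_2.
At p_1=3, p_2=4, m=207: x_1* = 0.5·207/3 = 34.5, x_2* = 25.875.

x_1* = 34.5, x_2* = 25.875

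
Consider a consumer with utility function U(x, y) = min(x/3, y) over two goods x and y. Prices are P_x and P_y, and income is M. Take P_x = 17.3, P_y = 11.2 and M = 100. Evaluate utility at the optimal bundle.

With perfect complements, no substitution: consume in ratio x:y = 3:1.
Budget: P_x·x + P_y·(1/3)·x = M, so (3·P_x + P_y)·x = 3·M.
Demand: x*(P_x,P_y,M) = 3·M/(3·P_x + P_y), y* = M/(3·P_x + P_y).
Here 3·17.3 + 11.2 = 63.1, giving x* = 4.7544 and y* = 1.5848.
Utility at the optimum: U(4.7544, 1.5848) = 1.5848.

V = 1.5848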